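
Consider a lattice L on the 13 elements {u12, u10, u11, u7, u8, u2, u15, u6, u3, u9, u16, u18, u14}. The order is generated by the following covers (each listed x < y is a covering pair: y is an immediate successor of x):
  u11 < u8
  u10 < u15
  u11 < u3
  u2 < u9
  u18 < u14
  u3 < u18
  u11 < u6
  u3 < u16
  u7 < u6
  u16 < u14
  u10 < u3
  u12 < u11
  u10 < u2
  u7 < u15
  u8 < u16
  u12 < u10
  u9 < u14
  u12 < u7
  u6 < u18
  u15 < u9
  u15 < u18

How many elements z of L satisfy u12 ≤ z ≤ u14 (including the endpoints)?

13

The interval [u12, u14] = {u10, u11, u12, u14, u15, u16, u18, u2, u3, u6, u7, u8, u9}, which has 13 elements.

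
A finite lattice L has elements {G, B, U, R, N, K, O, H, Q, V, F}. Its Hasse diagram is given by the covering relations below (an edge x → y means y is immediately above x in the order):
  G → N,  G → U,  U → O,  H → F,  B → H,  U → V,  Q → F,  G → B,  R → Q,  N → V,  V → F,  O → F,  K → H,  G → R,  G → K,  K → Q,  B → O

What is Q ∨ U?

Common upper bounds of {Q, U}: F.
The least among these is F.

F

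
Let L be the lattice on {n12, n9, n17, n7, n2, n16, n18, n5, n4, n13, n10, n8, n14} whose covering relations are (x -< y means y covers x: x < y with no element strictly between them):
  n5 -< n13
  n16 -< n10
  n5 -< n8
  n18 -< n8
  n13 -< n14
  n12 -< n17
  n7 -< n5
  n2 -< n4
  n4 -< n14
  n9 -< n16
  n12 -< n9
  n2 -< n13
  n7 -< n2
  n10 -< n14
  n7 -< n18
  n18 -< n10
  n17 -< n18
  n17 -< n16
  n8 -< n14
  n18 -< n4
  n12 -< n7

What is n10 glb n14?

Common lower bounds of {n10, n14}: n10, n12, n16, n17, n18, n7, n9.
The greatest among these is n10.

n10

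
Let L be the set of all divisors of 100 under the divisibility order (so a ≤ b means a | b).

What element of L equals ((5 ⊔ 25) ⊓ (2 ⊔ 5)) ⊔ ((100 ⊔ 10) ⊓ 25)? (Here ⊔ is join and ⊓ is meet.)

5 ∨ 25 = 25
2 ∨ 5 = 10
25 ∧ 10 = 5
100 ∨ 10 = 100
100 ∧ 25 = 25
5 ∨ 25 = 25

25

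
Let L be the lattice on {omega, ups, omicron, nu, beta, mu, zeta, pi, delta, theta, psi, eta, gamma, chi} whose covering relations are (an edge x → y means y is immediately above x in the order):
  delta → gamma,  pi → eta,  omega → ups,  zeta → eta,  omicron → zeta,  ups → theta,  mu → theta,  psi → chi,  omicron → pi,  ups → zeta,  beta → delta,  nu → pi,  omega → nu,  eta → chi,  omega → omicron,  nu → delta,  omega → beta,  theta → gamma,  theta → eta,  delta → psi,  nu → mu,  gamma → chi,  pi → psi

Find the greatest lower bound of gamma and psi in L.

delta

Common lower bounds of {gamma, psi}: beta, delta, nu, omega.
The greatest among these is delta.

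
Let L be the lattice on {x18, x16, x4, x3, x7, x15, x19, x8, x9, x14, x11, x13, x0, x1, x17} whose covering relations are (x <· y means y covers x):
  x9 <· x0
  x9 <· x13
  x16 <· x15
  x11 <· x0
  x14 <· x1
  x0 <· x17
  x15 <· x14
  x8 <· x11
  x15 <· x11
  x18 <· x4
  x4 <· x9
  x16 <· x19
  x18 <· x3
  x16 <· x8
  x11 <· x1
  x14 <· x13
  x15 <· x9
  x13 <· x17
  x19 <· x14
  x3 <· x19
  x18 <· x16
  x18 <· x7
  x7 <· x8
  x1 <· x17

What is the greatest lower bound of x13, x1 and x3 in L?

Common lower bounds of {x13, x1, x3}: x18, x3.
The greatest among these is x3.

x3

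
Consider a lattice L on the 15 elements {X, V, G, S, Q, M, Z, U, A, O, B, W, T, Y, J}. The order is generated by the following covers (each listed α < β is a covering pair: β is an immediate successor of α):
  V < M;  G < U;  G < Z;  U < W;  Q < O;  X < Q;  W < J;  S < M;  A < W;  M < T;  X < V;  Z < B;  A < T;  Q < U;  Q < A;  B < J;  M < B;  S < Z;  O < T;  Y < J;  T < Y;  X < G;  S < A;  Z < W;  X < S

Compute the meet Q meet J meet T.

Common lower bounds of {Q, J, T}: Q, X.
The greatest among these is Q.

Q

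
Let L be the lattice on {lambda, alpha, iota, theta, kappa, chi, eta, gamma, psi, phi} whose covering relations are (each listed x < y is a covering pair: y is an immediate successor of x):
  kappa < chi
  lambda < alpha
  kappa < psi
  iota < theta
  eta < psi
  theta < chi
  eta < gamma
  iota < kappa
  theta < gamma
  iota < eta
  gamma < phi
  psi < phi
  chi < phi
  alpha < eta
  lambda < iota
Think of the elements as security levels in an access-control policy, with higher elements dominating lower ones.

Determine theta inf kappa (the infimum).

Common lower bounds of {theta, kappa}: iota, lambda.
The greatest among these is iota.

iota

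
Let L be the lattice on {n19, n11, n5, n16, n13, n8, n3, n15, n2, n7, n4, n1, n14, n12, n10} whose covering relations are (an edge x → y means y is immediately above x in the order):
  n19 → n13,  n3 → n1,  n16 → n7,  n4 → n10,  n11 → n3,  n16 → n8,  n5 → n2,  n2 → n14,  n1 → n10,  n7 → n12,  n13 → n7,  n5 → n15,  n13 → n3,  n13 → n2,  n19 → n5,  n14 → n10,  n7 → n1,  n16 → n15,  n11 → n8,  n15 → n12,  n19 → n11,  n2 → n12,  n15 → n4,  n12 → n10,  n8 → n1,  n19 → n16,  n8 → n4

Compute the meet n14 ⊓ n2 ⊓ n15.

n5

Common lower bounds of {n14, n2, n15}: n19, n5.
The greatest among these is n5.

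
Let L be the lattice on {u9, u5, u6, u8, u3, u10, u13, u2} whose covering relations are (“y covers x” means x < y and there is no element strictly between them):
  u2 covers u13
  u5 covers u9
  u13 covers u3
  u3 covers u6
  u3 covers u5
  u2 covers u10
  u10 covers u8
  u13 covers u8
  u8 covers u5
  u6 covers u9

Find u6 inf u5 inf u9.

u9

Common lower bounds of {u6, u5, u9}: u9.
The greatest among these is u9.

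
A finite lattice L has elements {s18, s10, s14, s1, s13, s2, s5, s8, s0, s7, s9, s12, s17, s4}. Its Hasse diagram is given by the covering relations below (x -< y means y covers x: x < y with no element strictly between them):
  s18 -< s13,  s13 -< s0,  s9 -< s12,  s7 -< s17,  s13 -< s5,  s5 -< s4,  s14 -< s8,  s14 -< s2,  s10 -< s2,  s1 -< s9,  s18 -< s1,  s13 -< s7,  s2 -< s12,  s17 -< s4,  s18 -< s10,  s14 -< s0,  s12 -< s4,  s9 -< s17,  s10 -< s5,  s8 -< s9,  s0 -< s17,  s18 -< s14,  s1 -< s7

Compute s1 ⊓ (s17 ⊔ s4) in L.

s1

s17 ∨ s4 = s4
s1 ∧ s4 = s1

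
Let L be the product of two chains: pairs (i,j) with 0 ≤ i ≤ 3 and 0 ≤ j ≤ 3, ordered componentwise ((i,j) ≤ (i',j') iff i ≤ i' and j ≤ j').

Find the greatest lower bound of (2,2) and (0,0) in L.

(0,0)

Common lower bounds of {(2,2), (0,0)}: (0,0).
The greatest among these is (0,0).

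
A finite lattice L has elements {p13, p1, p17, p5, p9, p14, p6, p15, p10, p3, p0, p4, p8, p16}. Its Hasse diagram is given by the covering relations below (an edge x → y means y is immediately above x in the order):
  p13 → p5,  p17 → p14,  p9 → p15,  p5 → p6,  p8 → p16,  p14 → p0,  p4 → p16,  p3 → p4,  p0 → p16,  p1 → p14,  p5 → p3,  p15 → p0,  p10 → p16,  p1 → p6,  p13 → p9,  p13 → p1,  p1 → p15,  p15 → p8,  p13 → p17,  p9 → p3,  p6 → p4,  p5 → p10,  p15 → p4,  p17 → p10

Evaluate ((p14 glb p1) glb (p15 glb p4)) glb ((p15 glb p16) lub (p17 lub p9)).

p1

p14 ∧ p1 = p1
p15 ∧ p4 = p15
p1 ∧ p15 = p1
p15 ∧ p16 = p15
p17 ∨ p9 = p0
p15 ∨ p0 = p0
p1 ∧ p0 = p1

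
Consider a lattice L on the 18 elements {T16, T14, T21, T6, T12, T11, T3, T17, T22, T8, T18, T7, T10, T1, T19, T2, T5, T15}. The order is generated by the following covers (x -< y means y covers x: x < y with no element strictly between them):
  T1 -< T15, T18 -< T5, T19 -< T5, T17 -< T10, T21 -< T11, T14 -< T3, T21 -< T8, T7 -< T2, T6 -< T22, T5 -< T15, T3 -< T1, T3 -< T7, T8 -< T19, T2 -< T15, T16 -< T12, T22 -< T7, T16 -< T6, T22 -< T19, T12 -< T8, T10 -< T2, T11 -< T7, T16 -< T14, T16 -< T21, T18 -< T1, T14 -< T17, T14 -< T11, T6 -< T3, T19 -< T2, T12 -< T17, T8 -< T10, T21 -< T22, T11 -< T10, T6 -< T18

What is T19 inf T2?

Common lower bounds of {T19, T2}: T12, T16, T19, T21, T22, T6, T8.
The greatest among these is T19.

T19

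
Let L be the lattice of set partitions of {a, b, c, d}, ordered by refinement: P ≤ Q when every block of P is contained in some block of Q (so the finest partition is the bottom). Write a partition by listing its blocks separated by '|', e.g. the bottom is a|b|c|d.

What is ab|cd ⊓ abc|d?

The meet (common refinement) of ab|cd and abc|d intersects blocks pairwise, giving ab|c|d.

ab|c|d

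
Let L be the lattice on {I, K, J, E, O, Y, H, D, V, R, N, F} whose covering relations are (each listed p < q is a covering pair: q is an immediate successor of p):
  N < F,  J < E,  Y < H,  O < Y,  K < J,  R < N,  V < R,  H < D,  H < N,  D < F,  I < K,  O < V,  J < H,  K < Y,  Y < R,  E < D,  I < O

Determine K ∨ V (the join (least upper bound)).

Common upper bounds of {K, V}: F, N, R.
The least among these is R.

R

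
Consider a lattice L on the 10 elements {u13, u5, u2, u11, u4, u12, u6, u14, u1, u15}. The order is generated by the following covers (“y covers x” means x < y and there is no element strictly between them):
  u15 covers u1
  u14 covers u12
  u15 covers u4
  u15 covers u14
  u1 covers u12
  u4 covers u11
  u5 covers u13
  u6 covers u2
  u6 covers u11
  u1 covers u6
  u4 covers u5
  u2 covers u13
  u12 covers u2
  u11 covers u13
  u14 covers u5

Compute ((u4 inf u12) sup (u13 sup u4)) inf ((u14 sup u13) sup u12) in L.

u4 ∧ u12 = u13
u13 ∨ u4 = u4
u13 ∨ u4 = u4
u14 ∨ u13 = u14
u14 ∨ u12 = u14
u4 ∧ u14 = u5

u5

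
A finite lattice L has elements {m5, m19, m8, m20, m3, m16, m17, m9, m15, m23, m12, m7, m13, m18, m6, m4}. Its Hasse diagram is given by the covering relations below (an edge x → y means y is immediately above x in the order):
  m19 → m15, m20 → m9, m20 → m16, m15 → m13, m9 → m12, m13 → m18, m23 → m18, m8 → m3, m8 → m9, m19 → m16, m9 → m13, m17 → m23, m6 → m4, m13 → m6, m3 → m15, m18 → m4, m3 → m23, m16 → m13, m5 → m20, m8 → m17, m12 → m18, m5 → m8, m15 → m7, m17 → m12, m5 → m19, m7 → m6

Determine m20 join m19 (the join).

m16

Common upper bounds of {m20, m19}: m13, m16, m18, m4, m6.
The least among these is m16.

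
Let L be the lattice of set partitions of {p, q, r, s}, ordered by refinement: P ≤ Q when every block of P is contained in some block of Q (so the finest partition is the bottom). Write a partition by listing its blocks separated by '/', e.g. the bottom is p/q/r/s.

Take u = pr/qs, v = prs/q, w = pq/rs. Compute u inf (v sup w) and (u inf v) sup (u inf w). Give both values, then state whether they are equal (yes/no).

pr/qs; pr/q/s; no

v sup w = pqrs, so u inf (v sup w) = pr/qs inf pqrs = pr/qs.
u inf v = pr/q/s and u inf w = p/q/r/s, so (u inf v) sup (u inf w) = pr/q/s sup p/q/r/s = pr/q/s.
Equal: no.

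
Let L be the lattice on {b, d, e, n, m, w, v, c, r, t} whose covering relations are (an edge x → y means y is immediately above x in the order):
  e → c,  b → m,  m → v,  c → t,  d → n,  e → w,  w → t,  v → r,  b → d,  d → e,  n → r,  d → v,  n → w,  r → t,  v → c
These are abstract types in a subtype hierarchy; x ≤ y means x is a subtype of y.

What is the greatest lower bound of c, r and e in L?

Common lower bounds of {c, r, e}: b, d.
The greatest among these is d.

d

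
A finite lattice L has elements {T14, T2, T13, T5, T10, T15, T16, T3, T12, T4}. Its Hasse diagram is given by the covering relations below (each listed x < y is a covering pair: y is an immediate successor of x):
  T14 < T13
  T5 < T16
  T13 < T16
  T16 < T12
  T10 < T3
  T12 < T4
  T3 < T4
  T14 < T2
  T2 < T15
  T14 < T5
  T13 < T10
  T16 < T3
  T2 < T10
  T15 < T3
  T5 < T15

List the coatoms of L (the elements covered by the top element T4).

T12, T3

The coatoms are exactly the elements covered by T4: T12, T3.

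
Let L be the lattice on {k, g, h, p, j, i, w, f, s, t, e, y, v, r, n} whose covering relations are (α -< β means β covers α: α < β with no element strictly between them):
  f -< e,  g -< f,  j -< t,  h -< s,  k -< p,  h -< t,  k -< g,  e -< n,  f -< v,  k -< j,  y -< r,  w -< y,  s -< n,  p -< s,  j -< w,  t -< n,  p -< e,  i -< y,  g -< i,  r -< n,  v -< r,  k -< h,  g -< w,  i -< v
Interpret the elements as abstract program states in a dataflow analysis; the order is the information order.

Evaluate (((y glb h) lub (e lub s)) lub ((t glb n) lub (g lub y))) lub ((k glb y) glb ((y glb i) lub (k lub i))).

y ∧ h = k
e ∨ s = n
k ∨ n = n
t ∧ n = t
g ∨ y = y
t ∨ y = n
n ∨ n = n
k ∧ y = k
y ∧ i = i
k ∨ i = i
i ∨ i = i
k ∧ i = k
n ∨ k = n

n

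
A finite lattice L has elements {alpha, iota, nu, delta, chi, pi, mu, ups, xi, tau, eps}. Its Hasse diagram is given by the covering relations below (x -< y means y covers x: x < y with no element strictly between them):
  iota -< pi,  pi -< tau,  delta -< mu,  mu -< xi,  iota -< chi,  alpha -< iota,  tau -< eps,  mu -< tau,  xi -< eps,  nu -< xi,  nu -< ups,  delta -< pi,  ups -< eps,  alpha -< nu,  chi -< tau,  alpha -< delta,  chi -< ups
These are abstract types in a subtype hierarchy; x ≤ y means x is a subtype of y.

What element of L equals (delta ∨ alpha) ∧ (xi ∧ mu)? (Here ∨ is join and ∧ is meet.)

delta

delta ∨ alpha = delta
xi ∧ mu = mu
delta ∧ mu = delta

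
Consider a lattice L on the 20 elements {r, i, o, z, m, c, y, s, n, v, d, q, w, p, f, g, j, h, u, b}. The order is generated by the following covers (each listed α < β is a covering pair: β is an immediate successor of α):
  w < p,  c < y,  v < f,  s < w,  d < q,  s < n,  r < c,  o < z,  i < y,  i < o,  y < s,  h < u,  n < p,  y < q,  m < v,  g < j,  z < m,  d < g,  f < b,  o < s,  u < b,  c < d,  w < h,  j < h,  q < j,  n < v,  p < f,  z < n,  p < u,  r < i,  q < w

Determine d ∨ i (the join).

q

Common upper bounds of {d, i}: b, f, h, j, p, q, u, w.
The least among these is q.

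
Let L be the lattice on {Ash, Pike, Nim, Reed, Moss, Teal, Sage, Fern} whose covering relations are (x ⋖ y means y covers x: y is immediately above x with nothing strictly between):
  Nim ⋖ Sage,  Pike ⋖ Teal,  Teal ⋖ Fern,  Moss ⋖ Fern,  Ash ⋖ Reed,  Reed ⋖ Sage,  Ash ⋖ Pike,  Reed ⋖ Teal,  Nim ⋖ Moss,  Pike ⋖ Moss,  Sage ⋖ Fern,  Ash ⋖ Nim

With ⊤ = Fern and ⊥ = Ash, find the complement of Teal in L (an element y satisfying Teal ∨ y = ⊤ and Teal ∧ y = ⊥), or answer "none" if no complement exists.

Nim

Need y with Teal ∨ y = Fern and Teal ∧ y = Ash.
Checking each element gives: Nim.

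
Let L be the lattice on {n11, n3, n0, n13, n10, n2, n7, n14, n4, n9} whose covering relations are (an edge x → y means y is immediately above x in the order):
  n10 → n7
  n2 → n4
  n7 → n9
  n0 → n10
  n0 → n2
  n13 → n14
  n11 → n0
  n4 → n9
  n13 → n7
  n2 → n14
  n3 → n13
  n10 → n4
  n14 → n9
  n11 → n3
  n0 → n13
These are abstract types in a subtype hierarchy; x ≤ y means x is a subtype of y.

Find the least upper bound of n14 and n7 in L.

Common upper bounds of {n14, n7}: n9.
The least among these is n9.

n9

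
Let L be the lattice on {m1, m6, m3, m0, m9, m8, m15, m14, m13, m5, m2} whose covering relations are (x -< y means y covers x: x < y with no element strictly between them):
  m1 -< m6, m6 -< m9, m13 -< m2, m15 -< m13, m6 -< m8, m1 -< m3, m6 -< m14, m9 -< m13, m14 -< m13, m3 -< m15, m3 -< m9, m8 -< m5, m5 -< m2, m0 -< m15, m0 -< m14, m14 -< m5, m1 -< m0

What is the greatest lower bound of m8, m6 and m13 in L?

m6

Common lower bounds of {m8, m6, m13}: m1, m6.
The greatest among these is m6.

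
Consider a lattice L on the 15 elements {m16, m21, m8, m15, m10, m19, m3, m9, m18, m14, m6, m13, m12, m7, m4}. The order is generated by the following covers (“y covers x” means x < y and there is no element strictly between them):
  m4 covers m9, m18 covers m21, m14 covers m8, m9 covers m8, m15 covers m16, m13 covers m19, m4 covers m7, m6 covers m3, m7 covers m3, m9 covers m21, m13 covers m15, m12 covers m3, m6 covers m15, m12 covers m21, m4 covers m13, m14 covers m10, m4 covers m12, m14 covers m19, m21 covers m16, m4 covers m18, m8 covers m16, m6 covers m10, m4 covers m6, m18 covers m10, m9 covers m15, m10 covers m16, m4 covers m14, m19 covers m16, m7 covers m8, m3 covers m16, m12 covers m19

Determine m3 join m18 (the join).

m4

Common upper bounds of {m3, m18}: m4.
The least among these is m4.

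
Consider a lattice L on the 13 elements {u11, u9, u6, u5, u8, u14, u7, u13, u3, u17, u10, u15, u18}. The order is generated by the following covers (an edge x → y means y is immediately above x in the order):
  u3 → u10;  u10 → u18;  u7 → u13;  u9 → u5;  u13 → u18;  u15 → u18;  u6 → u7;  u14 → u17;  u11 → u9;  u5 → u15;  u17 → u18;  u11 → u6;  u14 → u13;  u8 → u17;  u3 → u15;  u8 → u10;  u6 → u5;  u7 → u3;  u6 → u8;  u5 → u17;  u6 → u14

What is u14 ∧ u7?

Common lower bounds of {u14, u7}: u11, u6.
The greatest among these is u6.

u6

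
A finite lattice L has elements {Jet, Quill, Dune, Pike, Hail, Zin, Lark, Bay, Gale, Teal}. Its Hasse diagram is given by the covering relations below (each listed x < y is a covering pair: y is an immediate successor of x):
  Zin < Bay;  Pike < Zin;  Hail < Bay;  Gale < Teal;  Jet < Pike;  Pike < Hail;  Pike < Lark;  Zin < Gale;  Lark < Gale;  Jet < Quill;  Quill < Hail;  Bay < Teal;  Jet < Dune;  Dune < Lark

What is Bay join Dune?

Common upper bounds of {Bay, Dune}: Teal.
The least among these is Teal.

Teal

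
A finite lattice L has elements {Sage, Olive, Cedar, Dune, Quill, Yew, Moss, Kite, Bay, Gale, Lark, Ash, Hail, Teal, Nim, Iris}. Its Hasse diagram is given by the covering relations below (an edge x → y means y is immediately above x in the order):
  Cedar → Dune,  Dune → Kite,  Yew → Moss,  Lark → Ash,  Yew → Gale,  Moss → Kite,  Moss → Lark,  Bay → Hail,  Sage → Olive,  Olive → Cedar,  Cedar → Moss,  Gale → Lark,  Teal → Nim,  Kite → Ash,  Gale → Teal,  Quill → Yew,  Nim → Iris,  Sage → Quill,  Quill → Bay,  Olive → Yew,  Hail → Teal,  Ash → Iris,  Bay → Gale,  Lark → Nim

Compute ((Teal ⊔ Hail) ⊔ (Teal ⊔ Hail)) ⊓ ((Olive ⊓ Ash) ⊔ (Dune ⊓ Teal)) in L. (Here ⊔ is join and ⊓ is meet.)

Olive

Teal ∨ Hail = Teal
Teal ∨ Hail = Teal
Teal ∨ Teal = Teal
Olive ∧ Ash = Olive
Dune ∧ Teal = Olive
Olive ∨ Olive = Olive
Teal ∧ Olive = Olive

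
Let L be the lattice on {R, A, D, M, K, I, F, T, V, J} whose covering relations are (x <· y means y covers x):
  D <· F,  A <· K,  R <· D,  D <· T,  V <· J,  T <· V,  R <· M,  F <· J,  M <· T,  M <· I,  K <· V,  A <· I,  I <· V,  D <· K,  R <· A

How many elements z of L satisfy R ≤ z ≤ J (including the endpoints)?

10

The interval [R, J] = {A, D, F, I, J, K, M, R, T, V}, which has 10 elements.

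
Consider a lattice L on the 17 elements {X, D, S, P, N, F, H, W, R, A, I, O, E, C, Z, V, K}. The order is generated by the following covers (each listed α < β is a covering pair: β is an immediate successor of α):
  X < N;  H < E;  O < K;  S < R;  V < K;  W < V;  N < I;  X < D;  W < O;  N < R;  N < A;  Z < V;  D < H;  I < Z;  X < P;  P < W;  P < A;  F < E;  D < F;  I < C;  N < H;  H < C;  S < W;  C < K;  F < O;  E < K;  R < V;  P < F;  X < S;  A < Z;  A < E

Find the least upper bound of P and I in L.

Common upper bounds of {P, I}: K, V, Z.
The least among these is Z.

Z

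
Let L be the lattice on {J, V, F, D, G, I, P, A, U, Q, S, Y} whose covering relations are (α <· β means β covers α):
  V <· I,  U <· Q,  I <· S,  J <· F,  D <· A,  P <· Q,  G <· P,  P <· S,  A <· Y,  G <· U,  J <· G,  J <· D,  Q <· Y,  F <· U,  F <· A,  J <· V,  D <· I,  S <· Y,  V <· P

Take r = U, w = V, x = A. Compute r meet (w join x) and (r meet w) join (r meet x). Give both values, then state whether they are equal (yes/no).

w join x = Y, so r meet (w join x) = U meet Y = U.
r meet w = J and r meet x = F, so (r meet w) join (r meet x) = J join F = F.
Equal: no.

U; F; no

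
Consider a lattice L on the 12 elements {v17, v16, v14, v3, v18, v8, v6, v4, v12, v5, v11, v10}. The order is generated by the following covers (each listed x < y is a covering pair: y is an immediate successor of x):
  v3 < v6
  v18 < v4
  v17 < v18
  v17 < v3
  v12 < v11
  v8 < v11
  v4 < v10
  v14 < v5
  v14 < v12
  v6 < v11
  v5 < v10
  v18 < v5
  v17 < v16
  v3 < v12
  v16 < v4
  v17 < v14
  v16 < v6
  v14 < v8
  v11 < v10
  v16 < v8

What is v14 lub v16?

Common upper bounds of {v14, v16}: v10, v11, v8.
The least among these is v8.

v8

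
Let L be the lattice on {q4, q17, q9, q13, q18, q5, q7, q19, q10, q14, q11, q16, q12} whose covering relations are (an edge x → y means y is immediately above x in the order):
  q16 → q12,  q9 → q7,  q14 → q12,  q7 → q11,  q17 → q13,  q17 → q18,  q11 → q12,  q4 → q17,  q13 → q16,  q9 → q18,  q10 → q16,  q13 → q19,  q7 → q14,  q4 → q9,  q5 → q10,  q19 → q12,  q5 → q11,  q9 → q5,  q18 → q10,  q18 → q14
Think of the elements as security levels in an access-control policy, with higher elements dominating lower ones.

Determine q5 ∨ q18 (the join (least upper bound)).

Common upper bounds of {q5, q18}: q10, q12, q16.
The least among these is q10.

q10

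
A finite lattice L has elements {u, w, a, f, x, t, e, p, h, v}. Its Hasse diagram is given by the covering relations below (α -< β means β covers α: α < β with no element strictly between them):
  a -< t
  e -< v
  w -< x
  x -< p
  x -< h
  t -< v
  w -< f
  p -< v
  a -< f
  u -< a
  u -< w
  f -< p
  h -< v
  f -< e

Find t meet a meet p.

a

Common lower bounds of {t, a, p}: a, u.
The greatest among these is a.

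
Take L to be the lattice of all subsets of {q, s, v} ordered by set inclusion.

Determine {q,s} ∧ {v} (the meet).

∅

Under ⊆, meet is intersection: {q,s} ∩ {v} = ∅.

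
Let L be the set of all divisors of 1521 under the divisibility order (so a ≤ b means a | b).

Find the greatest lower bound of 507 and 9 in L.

3

In the divisibility order, the meet is the greatest common divisor: gcd(507, 9) = 3.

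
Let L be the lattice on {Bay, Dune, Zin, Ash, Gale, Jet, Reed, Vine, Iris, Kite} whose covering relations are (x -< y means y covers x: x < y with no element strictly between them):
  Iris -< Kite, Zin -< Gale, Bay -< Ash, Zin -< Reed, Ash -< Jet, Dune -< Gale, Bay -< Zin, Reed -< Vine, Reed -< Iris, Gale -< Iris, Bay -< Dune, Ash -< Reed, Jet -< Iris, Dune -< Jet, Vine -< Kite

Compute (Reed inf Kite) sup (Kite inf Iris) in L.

Iris

Reed ∧ Kite = Reed
Kite ∧ Iris = Iris
Reed ∨ Iris = Iris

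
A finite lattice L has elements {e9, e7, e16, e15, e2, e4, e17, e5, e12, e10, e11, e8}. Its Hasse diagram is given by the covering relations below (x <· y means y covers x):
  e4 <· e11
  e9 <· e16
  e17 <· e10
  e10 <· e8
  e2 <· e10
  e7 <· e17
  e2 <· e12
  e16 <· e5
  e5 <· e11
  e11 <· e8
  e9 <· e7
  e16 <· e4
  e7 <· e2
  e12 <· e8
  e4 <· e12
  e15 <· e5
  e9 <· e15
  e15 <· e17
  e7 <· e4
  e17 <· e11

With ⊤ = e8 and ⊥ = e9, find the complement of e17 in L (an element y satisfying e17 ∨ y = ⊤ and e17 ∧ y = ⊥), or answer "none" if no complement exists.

For every candidate y, either e17 ∨ y ≠ e8 or e17 ∧ y ≠ e9; no complement exists.

none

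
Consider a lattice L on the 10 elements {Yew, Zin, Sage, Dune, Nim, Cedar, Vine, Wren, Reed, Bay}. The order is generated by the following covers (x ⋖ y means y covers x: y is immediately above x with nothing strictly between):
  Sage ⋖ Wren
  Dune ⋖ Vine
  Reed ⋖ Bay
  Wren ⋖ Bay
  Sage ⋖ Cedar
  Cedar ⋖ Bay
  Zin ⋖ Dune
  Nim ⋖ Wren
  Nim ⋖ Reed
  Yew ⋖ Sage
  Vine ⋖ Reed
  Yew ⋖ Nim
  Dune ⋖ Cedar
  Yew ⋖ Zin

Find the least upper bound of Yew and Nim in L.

Nim

Common upper bounds of {Yew, Nim}: Bay, Nim, Reed, Wren.
The least among these is Nim.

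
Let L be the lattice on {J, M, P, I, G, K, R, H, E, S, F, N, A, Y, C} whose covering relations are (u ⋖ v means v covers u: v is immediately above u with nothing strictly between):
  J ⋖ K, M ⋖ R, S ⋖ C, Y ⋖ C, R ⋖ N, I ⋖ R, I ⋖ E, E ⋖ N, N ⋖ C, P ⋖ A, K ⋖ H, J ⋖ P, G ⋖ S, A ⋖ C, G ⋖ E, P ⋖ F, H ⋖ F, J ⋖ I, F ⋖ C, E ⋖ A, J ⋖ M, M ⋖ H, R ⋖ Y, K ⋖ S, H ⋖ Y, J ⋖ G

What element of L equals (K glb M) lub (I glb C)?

K ∧ M = J
I ∧ C = I
J ∨ I = I

I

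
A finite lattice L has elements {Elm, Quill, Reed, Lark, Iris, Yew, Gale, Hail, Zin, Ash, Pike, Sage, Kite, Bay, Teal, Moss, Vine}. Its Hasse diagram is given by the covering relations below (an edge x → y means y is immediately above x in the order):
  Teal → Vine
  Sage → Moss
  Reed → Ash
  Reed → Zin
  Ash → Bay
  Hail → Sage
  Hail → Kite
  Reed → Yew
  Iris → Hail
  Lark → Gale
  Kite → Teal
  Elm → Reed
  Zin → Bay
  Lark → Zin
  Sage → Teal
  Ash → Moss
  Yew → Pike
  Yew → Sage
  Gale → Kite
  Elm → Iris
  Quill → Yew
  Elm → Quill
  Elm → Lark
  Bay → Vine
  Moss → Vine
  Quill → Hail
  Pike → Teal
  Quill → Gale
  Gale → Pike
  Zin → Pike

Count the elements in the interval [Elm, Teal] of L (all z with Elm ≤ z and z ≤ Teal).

The interval [Elm, Teal] = {Elm, Gale, Hail, Iris, Kite, Lark, Pike, Quill, Reed, Sage, Teal, Yew, Zin}, which has 13 elements.

13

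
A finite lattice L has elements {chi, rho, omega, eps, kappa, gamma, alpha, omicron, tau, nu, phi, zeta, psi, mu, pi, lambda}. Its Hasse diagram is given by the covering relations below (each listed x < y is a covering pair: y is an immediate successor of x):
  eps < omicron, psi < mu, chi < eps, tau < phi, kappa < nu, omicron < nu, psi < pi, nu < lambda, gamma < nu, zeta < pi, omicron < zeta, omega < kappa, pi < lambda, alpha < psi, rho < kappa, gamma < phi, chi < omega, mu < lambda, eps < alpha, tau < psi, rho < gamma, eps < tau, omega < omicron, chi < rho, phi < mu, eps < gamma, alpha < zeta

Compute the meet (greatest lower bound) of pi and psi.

psi

Common lower bounds of {pi, psi}: alpha, chi, eps, psi, tau.
The greatest among these is psi.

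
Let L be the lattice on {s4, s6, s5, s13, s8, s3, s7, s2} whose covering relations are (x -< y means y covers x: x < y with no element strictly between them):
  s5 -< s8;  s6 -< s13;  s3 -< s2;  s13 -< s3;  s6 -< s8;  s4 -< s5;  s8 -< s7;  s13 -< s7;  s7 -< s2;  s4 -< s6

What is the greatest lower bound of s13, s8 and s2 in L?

s6

Common lower bounds of {s13, s8, s2}: s4, s6.
The greatest among these is s6.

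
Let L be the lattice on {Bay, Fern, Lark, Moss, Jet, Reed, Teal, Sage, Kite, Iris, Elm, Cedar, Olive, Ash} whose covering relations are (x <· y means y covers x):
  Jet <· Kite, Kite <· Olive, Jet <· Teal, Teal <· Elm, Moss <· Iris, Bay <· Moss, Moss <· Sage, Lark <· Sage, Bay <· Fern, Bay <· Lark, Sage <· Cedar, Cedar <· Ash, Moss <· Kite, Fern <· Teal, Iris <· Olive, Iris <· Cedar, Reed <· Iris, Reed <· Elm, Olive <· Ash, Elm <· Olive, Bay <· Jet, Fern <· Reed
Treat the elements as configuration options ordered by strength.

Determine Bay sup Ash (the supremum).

Common upper bounds of {Bay, Ash}: Ash.
The least among these is Ash.

Ash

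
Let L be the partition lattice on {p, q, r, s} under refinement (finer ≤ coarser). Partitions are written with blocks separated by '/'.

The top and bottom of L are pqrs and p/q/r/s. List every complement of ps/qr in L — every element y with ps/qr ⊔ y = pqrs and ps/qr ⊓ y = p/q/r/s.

p/q/rs, p/qs/r, pq/r/s, pq/rs, pr/q/s, pr/qs

Need y with ps/qr ∨ y = pqrs and ps/qr ∧ y = p/q/r/s.
Checking each element gives: p/q/rs, p/qs/r, pq/r/s, pq/rs, pr/q/s, pr/qs.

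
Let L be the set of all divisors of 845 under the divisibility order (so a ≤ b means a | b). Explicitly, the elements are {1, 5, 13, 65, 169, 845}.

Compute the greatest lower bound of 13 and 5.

1

Common lower bounds of {13, 5}: 1.
The greatest among these is 1.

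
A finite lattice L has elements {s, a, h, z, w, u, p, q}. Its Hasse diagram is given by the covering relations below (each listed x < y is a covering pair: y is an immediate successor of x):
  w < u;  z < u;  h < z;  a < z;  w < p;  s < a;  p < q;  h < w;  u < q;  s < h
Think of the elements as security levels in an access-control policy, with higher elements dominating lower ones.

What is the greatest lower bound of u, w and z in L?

Common lower bounds of {u, w, z}: h, s.
The greatest among these is h.

h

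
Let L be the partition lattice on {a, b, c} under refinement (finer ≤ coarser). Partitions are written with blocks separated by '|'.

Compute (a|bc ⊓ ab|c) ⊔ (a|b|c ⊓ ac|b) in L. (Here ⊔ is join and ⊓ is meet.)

a|b|c

a|bc ∧ ab|c = a|b|c
a|b|c ∧ ac|b = a|b|c
a|b|c ∨ a|b|c = a|b|c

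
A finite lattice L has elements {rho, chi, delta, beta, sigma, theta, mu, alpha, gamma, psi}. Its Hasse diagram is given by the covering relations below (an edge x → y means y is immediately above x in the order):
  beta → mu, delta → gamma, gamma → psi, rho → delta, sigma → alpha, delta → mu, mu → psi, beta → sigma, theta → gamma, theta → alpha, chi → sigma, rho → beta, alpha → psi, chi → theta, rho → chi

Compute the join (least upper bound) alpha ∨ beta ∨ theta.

alpha

Common upper bounds of {alpha, beta, theta}: alpha, psi.
The least among these is alpha.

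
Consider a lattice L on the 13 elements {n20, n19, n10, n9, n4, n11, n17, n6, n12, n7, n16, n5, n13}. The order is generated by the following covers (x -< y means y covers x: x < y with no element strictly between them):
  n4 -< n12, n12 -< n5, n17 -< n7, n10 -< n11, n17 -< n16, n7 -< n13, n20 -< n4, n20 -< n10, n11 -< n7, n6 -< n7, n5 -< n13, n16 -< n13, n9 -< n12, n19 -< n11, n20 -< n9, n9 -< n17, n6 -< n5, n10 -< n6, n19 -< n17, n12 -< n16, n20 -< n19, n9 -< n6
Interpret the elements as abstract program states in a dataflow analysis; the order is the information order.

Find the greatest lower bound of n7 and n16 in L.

n17

Common lower bounds of {n7, n16}: n17, n19, n20, n9.
The greatest among these is n17.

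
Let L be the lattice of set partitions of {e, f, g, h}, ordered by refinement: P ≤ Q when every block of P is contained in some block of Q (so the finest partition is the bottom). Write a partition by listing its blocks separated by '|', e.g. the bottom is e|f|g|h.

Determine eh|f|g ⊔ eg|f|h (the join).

egh|f

The join of eh|f|g and eg|f|h merges any blocks that overlap across the partitions, giving egh|f.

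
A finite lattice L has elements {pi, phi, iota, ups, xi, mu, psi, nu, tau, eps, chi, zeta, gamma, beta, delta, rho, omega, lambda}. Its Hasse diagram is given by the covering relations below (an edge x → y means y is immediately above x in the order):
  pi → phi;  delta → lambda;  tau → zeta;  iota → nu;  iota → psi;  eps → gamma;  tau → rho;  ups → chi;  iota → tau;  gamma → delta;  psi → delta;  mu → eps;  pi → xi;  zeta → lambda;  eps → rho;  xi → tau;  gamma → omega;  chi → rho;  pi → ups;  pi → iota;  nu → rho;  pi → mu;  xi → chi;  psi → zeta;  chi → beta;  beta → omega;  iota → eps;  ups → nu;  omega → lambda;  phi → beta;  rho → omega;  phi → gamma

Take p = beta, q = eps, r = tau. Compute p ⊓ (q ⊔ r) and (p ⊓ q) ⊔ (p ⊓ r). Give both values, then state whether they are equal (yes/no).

q ⊔ r = rho, so p ⊓ (q ⊔ r) = beta ⊓ rho = chi.
p ⊓ q = pi and p ⊓ r = xi, so (p ⊓ q) ⊔ (p ⊓ r) = pi ⊔ xi = xi.
Equal: no.

chi; xi; no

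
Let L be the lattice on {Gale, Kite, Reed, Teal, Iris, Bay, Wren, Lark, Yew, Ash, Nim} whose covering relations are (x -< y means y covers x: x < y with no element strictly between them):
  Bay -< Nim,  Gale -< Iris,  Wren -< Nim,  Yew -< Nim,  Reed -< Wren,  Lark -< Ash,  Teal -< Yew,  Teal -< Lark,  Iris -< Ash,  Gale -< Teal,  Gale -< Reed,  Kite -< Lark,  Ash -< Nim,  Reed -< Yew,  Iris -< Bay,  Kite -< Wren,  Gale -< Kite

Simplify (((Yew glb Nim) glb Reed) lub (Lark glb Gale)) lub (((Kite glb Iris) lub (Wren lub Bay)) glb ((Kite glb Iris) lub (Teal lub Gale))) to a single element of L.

Yew

Yew ∧ Nim = Yew
Yew ∧ Reed = Reed
Lark ∧ Gale = Gale
Reed ∨ Gale = Reed
Kite ∧ Iris = Gale
Wren ∨ Bay = Nim
Gale ∨ Nim = Nim
Kite ∧ Iris = Gale
Teal ∨ Gale = Teal
Gale ∨ Teal = Teal
Nim ∧ Teal = Teal
Reed ∨ Teal = Yew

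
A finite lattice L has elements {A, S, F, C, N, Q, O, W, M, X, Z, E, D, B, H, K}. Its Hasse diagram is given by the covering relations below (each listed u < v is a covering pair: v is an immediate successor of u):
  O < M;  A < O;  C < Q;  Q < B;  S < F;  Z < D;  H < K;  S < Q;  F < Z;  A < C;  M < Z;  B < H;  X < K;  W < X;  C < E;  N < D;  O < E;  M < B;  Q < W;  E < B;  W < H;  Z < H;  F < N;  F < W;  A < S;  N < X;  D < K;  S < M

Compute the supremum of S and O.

M

Common upper bounds of {S, O}: B, D, H, K, M, Z.
The least among these is M.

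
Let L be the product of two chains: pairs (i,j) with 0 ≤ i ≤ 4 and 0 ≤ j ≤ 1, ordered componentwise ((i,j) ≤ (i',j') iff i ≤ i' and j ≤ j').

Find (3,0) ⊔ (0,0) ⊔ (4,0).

Common upper bounds of {(3,0), (0,0), (4,0)}: (4,0), (4,1).
The least among these is (4,0).

(4,0)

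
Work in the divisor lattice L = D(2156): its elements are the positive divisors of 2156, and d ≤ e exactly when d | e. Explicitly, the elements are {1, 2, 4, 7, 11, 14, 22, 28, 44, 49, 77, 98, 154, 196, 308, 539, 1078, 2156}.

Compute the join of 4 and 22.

44

In the divisibility order, the join is the least common multiple: lcm(4, 22) = 44.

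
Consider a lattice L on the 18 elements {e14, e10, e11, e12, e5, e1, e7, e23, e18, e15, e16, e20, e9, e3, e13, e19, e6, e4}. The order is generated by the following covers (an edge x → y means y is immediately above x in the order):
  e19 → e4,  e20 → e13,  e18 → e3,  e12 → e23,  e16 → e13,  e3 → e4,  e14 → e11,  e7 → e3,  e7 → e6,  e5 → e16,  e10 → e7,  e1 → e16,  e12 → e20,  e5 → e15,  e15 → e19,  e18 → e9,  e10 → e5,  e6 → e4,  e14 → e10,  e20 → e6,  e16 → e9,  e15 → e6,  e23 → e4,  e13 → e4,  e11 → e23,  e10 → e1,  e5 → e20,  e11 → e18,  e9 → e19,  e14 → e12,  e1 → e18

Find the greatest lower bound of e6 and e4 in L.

e6

Common lower bounds of {e6, e4}: e10, e12, e14, e15, e20, e5, e6, e7.
The greatest among these is e6.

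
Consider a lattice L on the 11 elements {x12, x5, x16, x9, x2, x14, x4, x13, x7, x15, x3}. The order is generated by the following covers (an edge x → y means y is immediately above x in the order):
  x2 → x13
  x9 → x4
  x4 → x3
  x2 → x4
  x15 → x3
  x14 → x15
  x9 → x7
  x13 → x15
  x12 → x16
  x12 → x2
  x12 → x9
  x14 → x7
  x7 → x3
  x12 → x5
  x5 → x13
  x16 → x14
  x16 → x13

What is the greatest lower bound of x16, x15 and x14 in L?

Common lower bounds of {x16, x15, x14}: x12, x16.
The greatest among these is x16.

x16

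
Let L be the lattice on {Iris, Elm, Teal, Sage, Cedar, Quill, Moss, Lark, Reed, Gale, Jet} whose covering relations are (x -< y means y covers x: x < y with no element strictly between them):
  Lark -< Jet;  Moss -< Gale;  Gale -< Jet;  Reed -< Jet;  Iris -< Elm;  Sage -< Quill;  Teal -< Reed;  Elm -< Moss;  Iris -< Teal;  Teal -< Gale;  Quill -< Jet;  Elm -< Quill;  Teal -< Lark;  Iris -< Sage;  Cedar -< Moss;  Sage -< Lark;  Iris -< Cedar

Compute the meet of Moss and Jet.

Moss

Common lower bounds of {Moss, Jet}: Cedar, Elm, Iris, Moss.
The greatest among these is Moss.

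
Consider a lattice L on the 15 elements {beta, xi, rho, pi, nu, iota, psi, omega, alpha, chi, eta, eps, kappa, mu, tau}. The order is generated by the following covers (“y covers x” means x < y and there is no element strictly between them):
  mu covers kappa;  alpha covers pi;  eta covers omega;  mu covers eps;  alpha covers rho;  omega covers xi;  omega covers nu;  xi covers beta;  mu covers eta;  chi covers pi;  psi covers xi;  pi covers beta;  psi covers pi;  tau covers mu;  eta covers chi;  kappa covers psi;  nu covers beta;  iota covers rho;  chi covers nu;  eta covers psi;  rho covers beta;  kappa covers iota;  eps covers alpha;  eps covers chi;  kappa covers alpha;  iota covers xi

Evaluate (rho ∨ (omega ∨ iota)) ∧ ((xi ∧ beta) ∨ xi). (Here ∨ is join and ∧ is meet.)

xi

omega ∨ iota = mu
rho ∨ mu = mu
xi ∧ beta = beta
beta ∨ xi = xi
mu ∧ xi = xi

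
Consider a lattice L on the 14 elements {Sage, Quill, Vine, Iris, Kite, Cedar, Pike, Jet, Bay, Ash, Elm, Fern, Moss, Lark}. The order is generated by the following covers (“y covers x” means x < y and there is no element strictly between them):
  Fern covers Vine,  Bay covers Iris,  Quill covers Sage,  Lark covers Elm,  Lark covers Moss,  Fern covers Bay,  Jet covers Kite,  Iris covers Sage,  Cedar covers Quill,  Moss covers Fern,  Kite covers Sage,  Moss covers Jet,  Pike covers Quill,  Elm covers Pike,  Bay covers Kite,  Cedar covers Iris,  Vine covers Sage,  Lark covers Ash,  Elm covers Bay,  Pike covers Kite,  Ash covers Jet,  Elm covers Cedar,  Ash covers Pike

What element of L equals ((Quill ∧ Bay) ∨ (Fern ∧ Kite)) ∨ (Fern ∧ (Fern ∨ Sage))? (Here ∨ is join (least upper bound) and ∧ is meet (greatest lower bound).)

Fern

Quill ∧ Bay = Sage
Fern ∧ Kite = Kite
Sage ∨ Kite = Kite
Fern ∨ Sage = Fern
Fern ∧ Fern = Fern
Kite ∨ Fern = Fern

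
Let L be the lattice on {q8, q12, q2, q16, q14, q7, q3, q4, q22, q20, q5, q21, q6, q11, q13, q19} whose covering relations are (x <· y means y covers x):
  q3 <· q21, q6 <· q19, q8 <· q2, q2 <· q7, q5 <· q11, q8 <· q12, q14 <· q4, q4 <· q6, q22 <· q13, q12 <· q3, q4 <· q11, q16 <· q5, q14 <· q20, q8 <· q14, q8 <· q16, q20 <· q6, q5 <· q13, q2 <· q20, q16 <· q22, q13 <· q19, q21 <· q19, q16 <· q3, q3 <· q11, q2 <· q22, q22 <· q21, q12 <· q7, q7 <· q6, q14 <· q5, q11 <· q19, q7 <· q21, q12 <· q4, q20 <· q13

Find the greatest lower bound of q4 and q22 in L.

Common lower bounds of {q4, q22}: q8.
The greatest among these is q8.

q8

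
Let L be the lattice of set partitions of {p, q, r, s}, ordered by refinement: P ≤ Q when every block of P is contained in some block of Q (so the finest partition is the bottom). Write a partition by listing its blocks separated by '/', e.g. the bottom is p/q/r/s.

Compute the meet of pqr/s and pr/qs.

pr/q/s

The meet (common refinement) of pqr/s and pr/qs intersects blocks pairwise, giving pr/q/s.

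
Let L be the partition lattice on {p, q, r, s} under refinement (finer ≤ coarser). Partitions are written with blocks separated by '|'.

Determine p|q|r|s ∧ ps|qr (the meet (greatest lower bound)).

The meet (common refinement) of p|q|r|s and ps|qr intersects blocks pairwise, giving p|q|r|s.

p|q|r|s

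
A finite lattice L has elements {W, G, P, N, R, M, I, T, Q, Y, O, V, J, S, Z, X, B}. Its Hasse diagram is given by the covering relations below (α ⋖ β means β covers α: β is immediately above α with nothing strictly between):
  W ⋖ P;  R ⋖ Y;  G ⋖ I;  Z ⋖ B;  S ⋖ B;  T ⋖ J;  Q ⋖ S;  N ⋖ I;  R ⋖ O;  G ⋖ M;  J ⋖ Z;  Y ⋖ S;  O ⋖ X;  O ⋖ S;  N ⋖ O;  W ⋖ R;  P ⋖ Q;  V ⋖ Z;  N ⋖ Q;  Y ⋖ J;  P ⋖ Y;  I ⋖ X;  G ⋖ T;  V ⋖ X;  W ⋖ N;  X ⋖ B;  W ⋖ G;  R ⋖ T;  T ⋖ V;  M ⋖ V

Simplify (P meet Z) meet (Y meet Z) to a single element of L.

P ∧ Z = P
Y ∧ Z = Y
P ∧ Y = P

P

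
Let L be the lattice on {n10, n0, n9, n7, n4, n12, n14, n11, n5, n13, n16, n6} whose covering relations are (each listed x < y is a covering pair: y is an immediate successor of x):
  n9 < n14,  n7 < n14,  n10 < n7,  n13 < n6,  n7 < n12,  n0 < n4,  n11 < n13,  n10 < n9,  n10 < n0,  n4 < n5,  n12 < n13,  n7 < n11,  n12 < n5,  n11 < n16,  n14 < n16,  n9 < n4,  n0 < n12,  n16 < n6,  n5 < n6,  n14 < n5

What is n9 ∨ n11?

n16

Common upper bounds of {n9, n11}: n16, n6.
The least among these is n16.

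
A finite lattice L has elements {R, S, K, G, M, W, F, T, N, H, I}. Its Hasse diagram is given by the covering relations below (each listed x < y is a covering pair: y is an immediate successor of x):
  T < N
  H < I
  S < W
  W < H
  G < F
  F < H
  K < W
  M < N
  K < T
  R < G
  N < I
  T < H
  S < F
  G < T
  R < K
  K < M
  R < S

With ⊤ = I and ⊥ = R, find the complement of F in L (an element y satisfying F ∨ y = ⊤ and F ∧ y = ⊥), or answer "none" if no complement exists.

M

Need y with F ∨ y = I and F ∧ y = R.
Checking each element gives: M.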